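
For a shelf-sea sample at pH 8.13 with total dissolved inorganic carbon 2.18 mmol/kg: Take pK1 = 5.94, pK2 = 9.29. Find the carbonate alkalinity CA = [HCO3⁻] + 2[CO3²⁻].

CA = [HCO3⁻] + 2[CO3²⁻] = (α₁ + 2α₂)·DIC
At pH 8.13: [H⁺]/K1 = 10^-2.19 = 0.0064565, K2/[H⁺] = 10^-1.16 = 0.069183
α₁ = 1/(1 + 0.0064565 + 0.069183) = 1/1.0756 = 0.9297; α₂ = α₁·K2/[H⁺] = 0.06432
α₁ + 2α₂ = 1.0583
CA = 1.0583 × 2.18 = 2.31 mmol/kg

CA = 2.31 mmol/kg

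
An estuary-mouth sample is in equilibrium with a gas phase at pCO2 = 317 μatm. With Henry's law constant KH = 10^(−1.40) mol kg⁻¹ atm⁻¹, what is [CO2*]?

KH = 10^(−1.40) = 3.981×10^-2 mol kg⁻¹ atm⁻¹
[CO2*] = KH · pCO2 = 3.981×10^-2 × 317×10^-6 atm = 1.26×10^-5 mol/kg

[CO2*] = 12.6 μmol/kg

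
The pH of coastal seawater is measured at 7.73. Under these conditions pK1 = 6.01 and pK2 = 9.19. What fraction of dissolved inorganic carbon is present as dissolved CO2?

α₀ = 1 / (1 + K1/[H⁺] + K1K2/[H⁺]²) = 1 / (1 + 10^+1.72 + 10^+0.26)
   = 1 / (1 + 52.481 + 1.8197) = 1/55.300 = 0.01808

α₀ = 0.0181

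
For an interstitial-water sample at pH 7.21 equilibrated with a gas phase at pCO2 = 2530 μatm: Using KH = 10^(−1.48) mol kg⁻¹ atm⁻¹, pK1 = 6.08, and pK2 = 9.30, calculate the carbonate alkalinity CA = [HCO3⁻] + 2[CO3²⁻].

[CO2*] = KH · pCO2 = 10^(−1.48) × 2530×10^-6 = 8.378×10^-5 mol/kg
α₀ = 1/(1 + K1/[H⁺] + K1K2/[H⁺]²) = 1/(1 + 10^+1.13 + 10^-0.96) = 0.06850
DIC = [CO2*]/α₀ = 8.378×10^-5 / 0.06850 = 1.223 mmol/kg
CA = (α₁ + 2α₂)·DIC = (0.9240 + 2×0.007510) × 1.223 = 1.15 mmol/kg

CA = 1.15 mmol/kg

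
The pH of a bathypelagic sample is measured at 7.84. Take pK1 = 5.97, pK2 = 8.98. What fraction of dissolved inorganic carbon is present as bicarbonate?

α₁ = 0.921

α₁ = 1 / (1 + [H⁺]/K1 + K2/[H⁺]) = 1 / (1 + 10^-1.87 + 10^-1.14)
   = 1 / (1 + 0.013490 + 0.072444) = 1/1.0859 = 0.9209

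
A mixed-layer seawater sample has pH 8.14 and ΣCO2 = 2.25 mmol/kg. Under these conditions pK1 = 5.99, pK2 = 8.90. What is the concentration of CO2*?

[CO2*] = 13.5 μmol/kg

α₀ = 1 / (1 + K1/[H⁺] + K1K2/[H⁺]²) = 1 / (1 + 10^+2.15 + 10^+1.39)
   = 1 / (1 + 141.25 + 24.547) = 1/166.80 = 0.005995
[CO2*] = α₀ × DIC = 0.005995 × 2.25 = 0.0135 mmol/kg = 13.5 μmol/kg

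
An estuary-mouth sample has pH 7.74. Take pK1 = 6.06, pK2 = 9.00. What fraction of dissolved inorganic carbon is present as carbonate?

α₂ = 0.0511

α₂ = 1 / (1 + [H⁺]/K2 + [H⁺]²/(K1K2)) = 1 / (1 + 10^+1.26 + 10^-0.42)
   = 1 / (1 + 18.197 + 0.38019) = 1/19.577 = 0.05108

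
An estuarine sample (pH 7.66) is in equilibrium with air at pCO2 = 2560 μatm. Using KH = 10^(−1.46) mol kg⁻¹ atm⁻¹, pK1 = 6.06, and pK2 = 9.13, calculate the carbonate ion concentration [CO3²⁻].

[CO2*] = KH · pCO2 = 10^(−1.46) × 2560×10^-6 = 8.876×10^-5 mol/kg
α₀ = 1/(1 + K1/[H⁺] + K1K2/[H⁺]²) = 1/(1 + 10^+1.60 + 10^+0.13) = 0.02372
DIC = [CO2*]/α₀ = 8.876×10^-5 / 0.02372 = 3.742 mmol/kg
[CO3²⁻] = α₂·DIC; α₂ = 0.03200, so [CO3²⁻] = 0.03200 × 3.742 = 0.120 mmol/kg

[CO3²⁻] = 0.120 mmol/kg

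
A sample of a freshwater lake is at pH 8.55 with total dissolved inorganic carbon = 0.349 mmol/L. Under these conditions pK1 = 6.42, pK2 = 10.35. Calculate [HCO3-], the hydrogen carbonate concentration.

α₁ = 1 / (1 + [H⁺]/K1 + K2/[H⁺]) = 1 / (1 + 10^-2.13 + 10^-1.80)
   = 1 / (1 + 0.0074131 + 0.015849) = 1/1.0233 = 0.9773
[HCO3⁻] = α₁ × DIC = 0.9773 × 0.349 = 0.341 mmol/L

[HCO3⁻] = 0.341 mmol/L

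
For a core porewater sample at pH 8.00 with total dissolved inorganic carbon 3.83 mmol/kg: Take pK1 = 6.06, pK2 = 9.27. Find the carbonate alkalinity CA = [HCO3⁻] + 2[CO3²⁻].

CA = [HCO3⁻] + 2[CO3²⁻] = (α₁ + 2α₂)·DIC
At pH 8.00: [H⁺]/K1 = 10^-1.94 = 0.011482, K2/[H⁺] = 10^-1.27 = 0.053703
α₁ = 1/(1 + 0.011482 + 0.053703) = 1/1.0652 = 0.9388; α₂ = α₁·K2/[H⁺] = 0.05042
α₁ + 2α₂ = 1.0396
CA = 1.0396 × 3.83 = 3.98 mmol/kg

CA = 3.98 mmol/kg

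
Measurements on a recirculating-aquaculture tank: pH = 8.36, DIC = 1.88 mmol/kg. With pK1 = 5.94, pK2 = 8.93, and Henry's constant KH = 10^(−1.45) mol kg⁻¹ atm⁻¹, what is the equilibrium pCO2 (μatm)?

pCO2 = 158 μatm

α₀ = 1 / (1 + K1/[H⁺] + K1K2/[H⁺]²) = 1 / (1 + 10^+2.42 + 10^+1.85)
   = 1 / (1 + 263.03 + 70.795) = 1/334.82 = 0.002987
[CO2*] = α₀ × DIC = 0.002987 × 1.88 = 0.005615 mmol/kg = 5.615 μmol/kg
pCO2 = [CO2*]/KH = 5.615×10^-6 / 3.548×10^-2 = 158 μatm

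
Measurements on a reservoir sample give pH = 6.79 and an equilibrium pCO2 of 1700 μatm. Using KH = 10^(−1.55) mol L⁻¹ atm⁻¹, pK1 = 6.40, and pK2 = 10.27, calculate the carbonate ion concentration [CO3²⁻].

[CO3²⁻] = 0.0389 μmol/L

[CO2*] = KH · pCO2 = 10^(−1.55) × 1700×10^-6 = 4.791×10^-5 mol/L
α₀ = 1/(1 + K1/[H⁺] + K1K2/[H⁺]²) = 1/(1 + 10^+0.39 + 10^-3.09) = 0.2894
DIC = [CO2*]/α₀ = 4.791×10^-5 / 0.2894 = 0.1656 mmol/L
[CO3²⁻] = α₂·DIC; α₂ = 0.0002352, so [CO3²⁻] = 0.0002352 × 0.1656 = 3.89×10^-5 mmol/L = 0.0389 μmol/L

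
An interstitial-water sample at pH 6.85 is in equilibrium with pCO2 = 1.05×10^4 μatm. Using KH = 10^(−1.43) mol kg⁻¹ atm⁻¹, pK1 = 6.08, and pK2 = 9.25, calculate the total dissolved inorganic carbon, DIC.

DIC = 2.70 mmol/kg

[CO2*] = KH · pCO2 = 10^(−1.43) × 1.05×10^4×10^-6 = 3.901×10^-4 mol/kg
α₀ = 1/(1 + K1/[H⁺] + K1K2/[H⁺]²) = 1/(1 + 10^+0.77 + 10^-1.63) = 0.1447
DIC = [CO2*]/α₀ = 3.901×10^-4 / 0.1447 = 2.70 mmol/kg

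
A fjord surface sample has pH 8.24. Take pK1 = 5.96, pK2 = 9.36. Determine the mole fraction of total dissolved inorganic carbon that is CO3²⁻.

α₂ = 0.0702

α₂ = 1 / (1 + [H⁺]/K2 + [H⁺]²/(K1K2)) = 1 / (1 + 10^+1.12 + 10^-1.16)
   = 1 / (1 + 13.183 + 0.069183) = 1/14.252 = 0.07017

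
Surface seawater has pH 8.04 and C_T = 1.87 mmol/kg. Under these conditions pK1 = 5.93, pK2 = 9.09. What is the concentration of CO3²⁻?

[CO3²⁻] = 0.152 mmol/kg

α₂ = 1 / (1 + [H⁺]/K2 + [H⁺]²/(K1K2)) = 1 / (1 + 10^+1.05 + 10^-1.06)
   = 1 / (1 + 11.220 + 0.087096) = 1/12.307 = 0.08125
[CO3²⁻] = α₂ × DIC = 0.08125 × 1.87 = 0.152 mmol/kg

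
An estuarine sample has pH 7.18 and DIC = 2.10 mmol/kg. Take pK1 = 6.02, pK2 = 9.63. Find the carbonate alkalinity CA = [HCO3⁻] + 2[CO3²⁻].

CA = 1.97 mmol/kg

CA = [HCO3⁻] + 2[CO3²⁻] = (α₁ + 2α₂)·DIC
At pH 7.18: [H⁺]/K1 = 10^-1.16 = 0.069183, K2/[H⁺] = 10^-2.45 = 0.0035481
α₁ = 1/(1 + 0.069183 + 0.0035481) = 1/1.0727 = 0.9322; α₂ = α₁·K2/[H⁺] = 0.003308
α₁ + 2α₂ = 0.9388
CA = 0.9388 × 2.10 = 1.97 mmol/kg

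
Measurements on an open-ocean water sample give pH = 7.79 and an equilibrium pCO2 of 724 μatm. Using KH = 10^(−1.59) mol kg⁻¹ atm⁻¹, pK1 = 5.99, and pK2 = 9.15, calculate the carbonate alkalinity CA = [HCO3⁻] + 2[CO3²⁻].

[CO2*] = KH · pCO2 = 10^(−1.59) × 724×10^-6 = 1.861×10^-5 mol/kg
α₀ = 1/(1 + K1/[H⁺] + K1K2/[H⁺]²) = 1/(1 + 10^+1.80 + 10^+0.44) = 0.01496
DIC = [CO2*]/α₀ = 1.861×10^-5 / 0.01496 = 1.244 mmol/kg
CA = (α₁ + 2α₂)·DIC = (0.9438 + 2×0.04120) × 1.244 = 1.28 mmol/kg

CA = 1.28 mmol/kg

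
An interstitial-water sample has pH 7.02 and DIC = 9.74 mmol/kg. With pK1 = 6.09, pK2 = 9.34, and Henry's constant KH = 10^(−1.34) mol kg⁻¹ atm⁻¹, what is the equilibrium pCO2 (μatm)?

α₀ = 1 / (1 + K1/[H⁺] + K1K2/[H⁺]²) = 1 / (1 + 10^+0.93 + 10^-1.39)
   = 1 / (1 + 8.5114 + 0.040738) = 1/9.5521 = 0.1047
[CO2*] = α₀ × DIC = 0.1047 × 9.74 = 1.020 mmol/kg
pCO2 = [CO2*]/KH = 1.020×10^-3 / 4.571×10^-2 = 2.23×10^4 μatm

pCO2 = 2.23×10^4 μatm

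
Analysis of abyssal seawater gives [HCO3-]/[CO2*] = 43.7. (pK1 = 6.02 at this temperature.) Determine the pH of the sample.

pH = 7.66

From K1 = [H⁺][HCO3-]/[CO2*]:  pH = pK1 + log₁₀([HCO3-]/[CO2*])
log₁₀(43.7) = +1.640
pH = 6.02 + (+1.640) = 7.66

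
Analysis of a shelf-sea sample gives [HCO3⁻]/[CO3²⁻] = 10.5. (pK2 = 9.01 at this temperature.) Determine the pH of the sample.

From K2 = [H⁺][CO3²⁻]/[HCO3⁻]:  pH = pK2 − log₁₀([HCO3⁻]/[CO3²⁻])
log₁₀(10.5) = +1.021
pH = 9.01 − (+1.021) = 7.99

pH = 7.99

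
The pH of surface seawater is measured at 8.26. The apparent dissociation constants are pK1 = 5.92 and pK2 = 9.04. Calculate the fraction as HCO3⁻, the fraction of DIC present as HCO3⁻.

α₁ = 1 / (1 + [H⁺]/K1 + K2/[H⁺]) = 1 / (1 + 10^-2.34 + 10^-0.78)
   = 1 / (1 + 0.0045709 + 0.16596) = 1/1.1705 = 0.8543

α₁ = 0.854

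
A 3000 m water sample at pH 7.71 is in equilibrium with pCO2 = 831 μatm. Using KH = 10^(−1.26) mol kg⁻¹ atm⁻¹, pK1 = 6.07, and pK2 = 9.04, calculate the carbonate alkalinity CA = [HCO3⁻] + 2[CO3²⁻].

CA = 2.18 mmol/kg

[CO2*] = KH · pCO2 = 10^(−1.26) × 831×10^-6 = 4.567×10^-5 mol/kg
α₀ = 1/(1 + K1/[H⁺] + K1K2/[H⁺]²) = 1/(1 + 10^+1.64 + 10^+0.31) = 0.02142
DIC = [CO2*]/α₀ = 4.567×10^-5 / 0.02142 = 2.132 mmol/kg
CA = (α₁ + 2α₂)·DIC = (0.9349 + 2×0.04373) × 2.132 = 2.18 mmol/kg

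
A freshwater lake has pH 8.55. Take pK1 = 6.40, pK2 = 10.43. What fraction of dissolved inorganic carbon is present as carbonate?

α₂ = 0.0129

α₂ = 1 / (1 + [H⁺]/K2 + [H⁺]²/(K1K2)) = 1 / (1 + 10^+1.88 + 10^-0.27)
   = 1 / (1 + 75.858 + 0.53703) = 1/77.395 = 0.01292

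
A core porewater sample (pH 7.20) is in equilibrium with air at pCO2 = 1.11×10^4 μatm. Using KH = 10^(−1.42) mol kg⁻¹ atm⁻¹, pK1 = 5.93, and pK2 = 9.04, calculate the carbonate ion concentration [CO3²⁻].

[CO2*] = KH · pCO2 = 10^(−1.42) × 1.11×10^4×10^-6 = 4.220×10^-4 mol/kg
α₀ = 1/(1 + K1/[H⁺] + K1K2/[H⁺]²) = 1/(1 + 10^+1.27 + 10^-0.57) = 0.05028
DIC = [CO2*]/α₀ = 4.220×10^-4 / 0.05028 = 8.394 mmol/kg
[CO3²⁻] = α₂·DIC; α₂ = 0.01353, so [CO3²⁻] = 0.01353 × 8.394 = 0.114 mmol/kg

[CO3²⁻] = 0.114 mmol/kg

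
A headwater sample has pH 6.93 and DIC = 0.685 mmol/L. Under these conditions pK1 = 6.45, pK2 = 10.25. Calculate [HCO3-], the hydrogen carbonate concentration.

α₁ = 1 / (1 + [H⁺]/K1 + K2/[H⁺]) = 1 / (1 + 10^-0.48 + 10^-3.32)
   = 1 / (1 + 0.33113 + 0.00047863) = 1/1.3316 = 0.7510
[HCO3⁻] = α₁ × DIC = 0.7510 × 0.685 = 0.514 mmol/L

[HCO3⁻] = 0.514 mmol/L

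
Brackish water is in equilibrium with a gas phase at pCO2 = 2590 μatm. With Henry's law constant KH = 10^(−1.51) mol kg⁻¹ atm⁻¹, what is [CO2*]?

KH = 10^(−1.51) = 3.090×10^-2 mol kg⁻¹ atm⁻¹
[CO2*] = KH · pCO2 = 3.090×10^-2 × 2590×10^-6 atm = 8.00×10^-5 mol/kg

[CO2*] = 80.0 μmol/kg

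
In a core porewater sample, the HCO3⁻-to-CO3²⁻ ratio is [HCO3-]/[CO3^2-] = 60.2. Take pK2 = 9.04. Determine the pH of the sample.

From K2 = [H⁺][CO3^2-]/[HCO3-]:  pH = pK2 − log₁₀([HCO3-]/[CO3^2-])
log₁₀(60.2) = +1.780
pH = 9.04 − (+1.780) = 7.26

pH = 7.26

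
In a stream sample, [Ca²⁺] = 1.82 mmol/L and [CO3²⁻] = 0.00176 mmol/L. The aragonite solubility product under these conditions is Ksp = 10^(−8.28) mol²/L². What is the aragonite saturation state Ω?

Ω = 0.610

Ksp = 10^(−8.28) = 5.248×10^-9
Ω = [Ca²⁺][CO3²⁻]/Ksp = (1.82×10^-3)(0.00176×10^-3) / 5.248×10^-9 = 0.610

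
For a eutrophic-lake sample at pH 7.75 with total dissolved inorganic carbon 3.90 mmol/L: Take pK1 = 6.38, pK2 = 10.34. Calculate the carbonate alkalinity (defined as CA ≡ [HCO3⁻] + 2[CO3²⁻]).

CA = [HCO3⁻] + 2[CO3²⁻] = (α₁ + 2α₂)·DIC
At pH 7.75: [H⁺]/K1 = 10^-1.37 = 0.042658, K2/[H⁺] = 10^-2.59 = 0.0025704
α₁ = 1/(1 + 0.042658 + 0.0025704) = 1/1.0452 = 0.9567; α₂ = α₁·K2/[H⁺] = 0.002459
α₁ + 2α₂ = 0.9616
CA = 0.9616 × 3.90 = 3.75 mmol/L

CA = 3.75 mmol/L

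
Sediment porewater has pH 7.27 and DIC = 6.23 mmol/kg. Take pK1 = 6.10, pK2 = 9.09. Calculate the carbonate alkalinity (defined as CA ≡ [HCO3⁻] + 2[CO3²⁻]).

CA = [HCO3⁻] + 2[CO3²⁻] = (α₁ + 2α₂)·DIC
At pH 7.27: [H⁺]/K1 = 10^-1.17 = 0.067608, K2/[H⁺] = 10^-1.82 = 0.015136
α₁ = 1/(1 + 0.067608 + 0.015136) = 1/1.0827 = 0.9236; α₂ = α₁·K2/[H⁺] = 0.01398
α₁ + 2α₂ = 0.9515
CA = 0.9515 × 6.23 = 5.93 mmol/kg

CA = 5.93 mmol/kg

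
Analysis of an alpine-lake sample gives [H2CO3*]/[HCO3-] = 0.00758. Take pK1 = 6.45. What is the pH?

From K1 = [H⁺][HCO3-]/[H2CO3*]:  pH = pK1 − log₁₀([H2CO3*]/[HCO3-])
log₁₀(0.00758) = -2.120
pH = 6.45 − (-2.120) = 8.57

pH = 8.57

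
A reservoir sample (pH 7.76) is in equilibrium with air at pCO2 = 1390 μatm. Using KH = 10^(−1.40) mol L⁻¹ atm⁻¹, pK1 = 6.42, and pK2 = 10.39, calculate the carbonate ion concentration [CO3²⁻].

[CO2*] = KH · pCO2 = 10^(−1.40) × 1390×10^-6 = 5.534×10^-5 mol/L
α₀ = 1/(1 + K1/[H⁺] + K1K2/[H⁺]²) = 1/(1 + 10^+1.34 + 10^-1.29) = 0.04361
DIC = [CO2*]/α₀ = 5.534×10^-5 / 0.04361 = 1.269 mmol/L
[CO3²⁻] = α₂·DIC; α₂ = 0.002237, so [CO3²⁻] = 0.002237 × 1.269 = 0.00284 mmol/L = 2.84 μmol/L

[CO3²⁻] = 2.84 μmol/L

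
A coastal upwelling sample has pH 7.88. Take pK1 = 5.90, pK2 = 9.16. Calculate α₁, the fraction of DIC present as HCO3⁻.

α₁ = 1 / (1 + [H⁺]/K1 + K2/[H⁺]) = 1 / (1 + 10^-1.98 + 10^-1.28)
   = 1 / (1 + 0.010471 + 0.052481) = 1/1.0630 = 0.9408

α₁ = 0.941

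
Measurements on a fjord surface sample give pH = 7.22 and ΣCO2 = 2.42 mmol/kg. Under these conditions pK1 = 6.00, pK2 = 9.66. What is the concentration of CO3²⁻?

[CO3²⁻] = 8.26 μmol/kg

α₂ = 1 / (1 + [H⁺]/K2 + [H⁺]²/(K1K2)) = 1 / (1 + 10^+2.44 + 10^+1.22)
   = 1 / (1 + 275.42 + 16.596) = 1/293.02 = 0.003413
[CO3²⁻] = α₂ × DIC = 0.003413 × 2.42 = 0.00826 mmol/kg = 8.26 μmol/kg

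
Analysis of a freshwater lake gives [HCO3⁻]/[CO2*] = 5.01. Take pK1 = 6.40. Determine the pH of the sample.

pH = 7.10

From K1 = [H⁺][HCO3⁻]/[CO2*]:  pH = pK1 + log₁₀([HCO3⁻]/[CO2*])
log₁₀(5.01) = +0.700
pH = 6.40 + (+0.700) = 7.10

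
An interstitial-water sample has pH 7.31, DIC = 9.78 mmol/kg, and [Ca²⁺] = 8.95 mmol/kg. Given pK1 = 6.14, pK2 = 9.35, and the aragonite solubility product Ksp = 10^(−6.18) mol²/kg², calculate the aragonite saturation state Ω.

α₂ = 1 / (1 + [H⁺]/K2 + [H⁺]²/(K1K2)) = 1 / (1 + 10^+2.04 + 10^+0.87)
   = 1 / (1 + 109.65 + 7.4131) = 1/118.06 = 0.008470
[CO3²⁻] = α₂ × DIC = 0.008470 × 9.78 = 0.08284 mmol/kg
Ksp = 10^(−6.18) = 6.607×10^-7
Ω = [Ca²⁺][CO3²⁻]/Ksp = (8.95×10^-3)(8.284×10^-5) / 6.607×10^-7 = 1.12

Ω = 1.12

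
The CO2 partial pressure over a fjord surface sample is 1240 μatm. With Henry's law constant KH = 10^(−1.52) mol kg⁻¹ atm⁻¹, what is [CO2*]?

[CO2*] = 37.4 μmol/kg

KH = 10^(−1.52) = 3.020×10^-2 mol kg⁻¹ atm⁻¹
[CO2*] = KH · pCO2 = 3.020×10^-2 × 1240×10^-6 atm = 3.74×10^-5 mol/kg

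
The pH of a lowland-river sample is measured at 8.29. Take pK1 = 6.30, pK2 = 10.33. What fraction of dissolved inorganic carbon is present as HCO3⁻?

α₁ = 1 / (1 + [H⁺]/K1 + K2/[H⁺]) = 1 / (1 + 10^-1.99 + 10^-2.04)
   = 1 / (1 + 0.010233 + 0.0091201) = 1/1.0194 = 0.9810

α₁ = 0.981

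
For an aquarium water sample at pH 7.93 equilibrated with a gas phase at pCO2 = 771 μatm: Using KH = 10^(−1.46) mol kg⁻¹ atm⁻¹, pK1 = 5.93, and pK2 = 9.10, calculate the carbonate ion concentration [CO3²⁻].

[CO3²⁻] = 0.181 mmol/kg

[CO2*] = KH · pCO2 = 10^(−1.46) × 771×10^-6 = 2.673×10^-5 mol/kg
α₀ = 1/(1 + K1/[H⁺] + K1K2/[H⁺]²) = 1/(1 + 10^+2.00 + 10^+0.83) = 0.009280
DIC = [CO2*]/α₀ = 2.673×10^-5 / 0.009280 = 2.881 mmol/kg
[CO3²⁻] = α₂·DIC; α₂ = 0.06274, so [CO3²⁻] = 0.06274 × 2.881 = 0.181 mmol/kg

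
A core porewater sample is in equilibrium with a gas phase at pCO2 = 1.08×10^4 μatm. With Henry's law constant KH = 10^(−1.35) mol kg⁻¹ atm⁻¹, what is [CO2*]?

KH = 10^(−1.35) = 4.467×10^-2 mol kg⁻¹ atm⁻¹
[CO2*] = KH · pCO2 = 4.467×10^-2 × 1.08×10^4×10^-6 atm = 4.82×10^-4 mol/kg

[CO2*] = 482 μmol/kg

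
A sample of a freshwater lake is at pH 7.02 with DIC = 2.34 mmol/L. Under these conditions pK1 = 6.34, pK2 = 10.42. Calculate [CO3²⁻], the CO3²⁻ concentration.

α₂ = 1 / (1 + [H⁺]/K2 + [H⁺]²/(K1K2)) = 1 / (1 + 10^+3.40 + 10^+2.72)
   = 1 / (1 + 2511.9 + 524.81) = 1/3037.7 = 0.0003292
[CO3²⁻] = α₂ × DIC = 0.0003292 × 2.34 = 0.000770 mmol/L = 0.770 μmol/L

[CO3²⁻] = 0.770 μmol/L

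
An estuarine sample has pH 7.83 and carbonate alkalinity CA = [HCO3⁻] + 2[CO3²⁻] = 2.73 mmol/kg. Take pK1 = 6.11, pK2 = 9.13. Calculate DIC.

DIC = 2.65 mmol/kg

CA = [HCO3⁻] + 2[CO3²⁻] = (α₁ + 2α₂)·DIC
At pH 7.83: [H⁺]/K1 = 10^-1.72 = 0.019055, K2/[H⁺] = 10^-1.30 = 0.050119
α₁ = 1/(1 + 0.019055 + 0.050119) = 1/1.0692 = 0.9353; α₂ = α₁·K2/[H⁺] = 0.04688
α₁ + 2α₂ = 1.0291
DIC = CA / (α₁ + 2α₂) = 2.73 / 1.0291 = 2.65 mmol/kg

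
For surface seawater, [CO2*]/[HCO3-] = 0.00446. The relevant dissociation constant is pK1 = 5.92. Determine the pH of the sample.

pH = 8.27

From K1 = [H⁺][HCO3-]/[CO2*]:  pH = pK1 − log₁₀([CO2*]/[HCO3-])
log₁₀(0.00446) = -2.351
pH = 5.92 − (-2.351) = 8.27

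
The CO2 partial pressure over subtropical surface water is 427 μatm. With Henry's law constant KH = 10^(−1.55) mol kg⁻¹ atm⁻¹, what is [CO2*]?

[CO2*] = 12.0 μmol/kg

KH = 10^(−1.55) = 2.818×10^-2 mol kg⁻¹ atm⁻¹
[CO2*] = KH · pCO2 = 2.818×10^-2 × 427×10^-6 atm = 1.20×10^-5 mol/kg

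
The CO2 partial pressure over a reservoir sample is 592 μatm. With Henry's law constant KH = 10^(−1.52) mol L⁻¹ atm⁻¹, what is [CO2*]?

[CO2*] = 17.9 μmol/L

KH = 10^(−1.52) = 3.020×10^-2 mol L⁻¹ atm⁻¹
[CO2*] = KH · pCO2 = 3.020×10^-2 × 592×10^-6 atm = 1.79×10^-5 mol/L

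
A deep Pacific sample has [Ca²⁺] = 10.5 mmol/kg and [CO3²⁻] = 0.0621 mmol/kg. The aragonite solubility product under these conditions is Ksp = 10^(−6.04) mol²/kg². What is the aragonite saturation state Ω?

Ksp = 10^(−6.04) = 9.120×10^-7
Ω = [Ca²⁺][CO3²⁻]/Ksp = (10.5×10^-3)(0.0621×10^-3) / 9.120×10^-7 = 0.715

Ω = 0.715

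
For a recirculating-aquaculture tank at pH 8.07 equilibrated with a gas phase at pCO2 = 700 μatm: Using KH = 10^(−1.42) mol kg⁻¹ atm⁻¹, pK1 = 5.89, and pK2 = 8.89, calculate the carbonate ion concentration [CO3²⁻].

[CO3²⁻] = 0.610 mmol/kg

[CO2*] = KH · pCO2 = 10^(−1.42) × 700×10^-6 = 2.661×10^-5 mol/kg
α₀ = 1/(1 + K1/[H⁺] + K1K2/[H⁺]²) = 1/(1 + 10^+2.18 + 10^+1.36) = 0.005706
DIC = [CO2*]/α₀ = 2.661×10^-5 / 0.005706 = 4.664 mmol/kg
[CO3²⁻] = α₂·DIC; α₂ = 0.1307, so [CO3²⁻] = 0.1307 × 4.664 = 0.610 mmol/kg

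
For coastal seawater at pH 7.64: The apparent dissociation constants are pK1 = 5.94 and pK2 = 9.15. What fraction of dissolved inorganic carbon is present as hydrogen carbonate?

α₁ = 1 / (1 + [H⁺]/K1 + K2/[H⁺]) = 1 / (1 + 10^-1.70 + 10^-1.51)
   = 1 / (1 + 0.019953 + 0.030903) = 1/1.0509 = 0.9516

α₁ = 0.952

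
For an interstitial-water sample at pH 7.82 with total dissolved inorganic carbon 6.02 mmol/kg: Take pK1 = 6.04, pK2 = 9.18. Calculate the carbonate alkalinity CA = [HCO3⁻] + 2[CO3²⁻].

CA = [HCO3⁻] + 2[CO3²⁻] = (α₁ + 2α₂)·DIC
At pH 7.82: [H⁺]/K1 = 10^-1.78 = 0.016596, K2/[H⁺] = 10^-1.36 = 0.043652
α₁ = 1/(1 + 0.016596 + 0.043652) = 1/1.0602 = 0.9432; α₂ = α₁·K2/[H⁺] = 0.04117
α₁ + 2α₂ = 1.0255
CA = 1.0255 × 6.02 = 6.17 mmol/kg

CA = 6.17 mmol/kg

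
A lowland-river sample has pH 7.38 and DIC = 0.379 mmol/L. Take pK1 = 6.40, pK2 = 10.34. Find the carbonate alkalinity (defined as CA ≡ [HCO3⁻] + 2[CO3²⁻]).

CA = 0.343 mmol/L

CA = [HCO3⁻] + 2[CO3²⁻] = (α₁ + 2α₂)·DIC
At pH 7.38: [H⁺]/K1 = 10^-0.98 = 0.10471, K2/[H⁺] = 10^-2.96 = 0.0010965
α₁ = 1/(1 + 0.10471 + 0.0010965) = 1/1.1058 = 0.9043; α₂ = α₁·K2/[H⁺] = 0.0009916
α₁ + 2α₂ = 0.9063
CA = 0.9063 × 0.379 = 0.343 mmol/L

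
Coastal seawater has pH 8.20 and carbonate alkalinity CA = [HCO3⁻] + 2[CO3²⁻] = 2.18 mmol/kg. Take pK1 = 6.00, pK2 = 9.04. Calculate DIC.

DIC = 1.95 mmol/kg

CA = [HCO3⁻] + 2[CO3²⁻] = (α₁ + 2α₂)·DIC
At pH 8.20: [H⁺]/K1 = 10^-2.20 = 0.0063096, K2/[H⁺] = 10^-0.84 = 0.14454
α₁ = 1/(1 + 0.0063096 + 0.14454) = 1/1.1509 = 0.8689; α₂ = α₁·K2/[H⁺] = 0.1256
α₁ + 2α₂ = 1.1201
DIC = CA / (α₁ + 2α₂) = 2.18 / 1.1201 = 1.95 mmol/kg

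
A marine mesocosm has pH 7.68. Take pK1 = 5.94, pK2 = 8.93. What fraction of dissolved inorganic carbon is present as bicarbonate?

α₁ = 1 / (1 + [H⁺]/K1 + K2/[H⁺]) = 1 / (1 + 10^-1.74 + 10^-1.25)
   = 1 / (1 + 0.018197 + 0.056234) = 1/1.0744 = 0.9307

α₁ = 0.931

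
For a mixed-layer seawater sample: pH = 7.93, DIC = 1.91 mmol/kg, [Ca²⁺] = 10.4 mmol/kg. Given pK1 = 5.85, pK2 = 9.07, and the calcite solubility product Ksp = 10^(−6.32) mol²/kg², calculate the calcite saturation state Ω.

Ω = 2.78

α₂ = 1 / (1 + [H⁺]/K2 + [H⁺]²/(K1K2)) = 1 / (1 + 10^+1.14 + 10^-0.94)
   = 1 / (1 + 13.804 + 0.11482) = 1/14.919 = 0.06703
[CO3²⁻] = α₂ × DIC = 0.06703 × 1.91 = 0.1280 mmol/kg
Ksp = 10^(−6.32) = 4.786×10^-7
Ω = [Ca²⁺][CO3²⁻]/Ksp = (10.4×10^-3)(1.280×10^-4) / 4.786×10^-7 = 2.78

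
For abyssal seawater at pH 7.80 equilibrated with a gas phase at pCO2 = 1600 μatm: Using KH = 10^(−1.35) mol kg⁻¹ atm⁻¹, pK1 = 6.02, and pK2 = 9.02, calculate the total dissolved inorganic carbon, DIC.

[CO2*] = KH · pCO2 = 10^(−1.35) × 1600×10^-6 = 7.147×10^-5 mol/kg
α₀ = 1/(1 + K1/[H⁺] + K1K2/[H⁺]²) = 1/(1 + 10^+1.78 + 10^+0.56) = 0.01541
DIC = [CO2*]/α₀ = 7.147×10^-5 / 0.01541 = 4.64 mmol/kg

DIC = 4.64 mmol/kg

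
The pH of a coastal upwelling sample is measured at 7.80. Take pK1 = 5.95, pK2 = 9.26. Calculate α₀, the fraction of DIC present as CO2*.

α₀ = 1 / (1 + K1/[H⁺] + K1K2/[H⁺]²) = 1 / (1 + 10^+1.85 + 10^+0.39)
   = 1 / (1 + 70.795 + 2.4547) = 1/74.249 = 0.01347

α₀ = 0.0135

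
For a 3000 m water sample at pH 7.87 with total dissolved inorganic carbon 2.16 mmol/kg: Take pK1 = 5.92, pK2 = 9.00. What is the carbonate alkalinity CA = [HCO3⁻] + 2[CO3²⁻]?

CA = 2.29 mmol/kg

CA = [HCO3⁻] + 2[CO3²⁻] = (α₁ + 2α₂)·DIC
At pH 7.87: [H⁺]/K1 = 10^-1.95 = 0.011220, K2/[H⁺] = 10^-1.13 = 0.074131
α₁ = 1/(1 + 0.011220 + 0.074131) = 1/1.0854 = 0.9214; α₂ = α₁·K2/[H⁺] = 0.06830
α₁ + 2α₂ = 1.0580
CA = 1.0580 × 2.16 = 2.29 mmol/kg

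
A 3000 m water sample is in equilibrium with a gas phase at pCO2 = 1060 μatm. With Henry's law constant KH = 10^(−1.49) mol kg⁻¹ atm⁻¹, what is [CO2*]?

KH = 10^(−1.49) = 3.236×10^-2 mol kg⁻¹ atm⁻¹
[CO2*] = KH · pCO2 = 3.236×10^-2 × 1060×10^-6 atm = 3.43×10^-5 mol/kg

[CO2*] = 34.3 μmol/kg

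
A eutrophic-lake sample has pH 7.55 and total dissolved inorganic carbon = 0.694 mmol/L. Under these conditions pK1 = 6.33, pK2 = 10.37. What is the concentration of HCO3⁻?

α₁ = 1 / (1 + [H⁺]/K1 + K2/[H⁺]) = 1 / (1 + 10^-1.22 + 10^-2.82)
   = 1 / (1 + 0.060256 + 0.0015136) = 1/1.0618 = 0.9418
[HCO3⁻] = α₁ × DIC = 0.9418 × 0.694 = 0.654 mmol/L

[HCO3⁻] = 0.654 mmol/L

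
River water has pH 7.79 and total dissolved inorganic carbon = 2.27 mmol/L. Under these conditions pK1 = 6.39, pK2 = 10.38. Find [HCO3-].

α₁ = 1 / (1 + [H⁺]/K1 + K2/[H⁺]) = 1 / (1 + 10^-1.40 + 10^-2.59)
   = 1 / (1 + 0.039811 + 0.0025704) = 1/1.0424 = 0.9593
[HCO3⁻] = α₁ × DIC = 0.9593 × 2.27 = 2.18 mmol/L

[HCO3⁻] = 2.18 mmol/L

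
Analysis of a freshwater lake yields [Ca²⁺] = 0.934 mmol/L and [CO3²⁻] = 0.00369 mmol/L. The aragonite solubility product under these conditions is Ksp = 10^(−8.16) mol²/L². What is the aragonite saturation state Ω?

Ω = 0.498

Ksp = 10^(−8.16) = 6.918×10^-9
Ω = [Ca²⁺][CO3²⁻]/Ksp = (0.934×10^-3)(0.00369×10^-3) / 6.918×10^-9 = 0.498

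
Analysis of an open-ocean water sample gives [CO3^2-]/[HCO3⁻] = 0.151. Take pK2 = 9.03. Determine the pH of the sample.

From K2 = [H⁺][CO3^2-]/[HCO3⁻]:  pH = pK2 + log₁₀([CO3^2-]/[HCO3⁻])
log₁₀(0.151) = -0.821
pH = 9.03 + (-0.821) = 8.21

pH = 8.21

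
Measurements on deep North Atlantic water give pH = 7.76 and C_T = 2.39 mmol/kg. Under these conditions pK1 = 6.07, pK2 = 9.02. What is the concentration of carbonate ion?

[CO3²⁻] = 0.122 mmol/kg

α₂ = 1 / (1 + [H⁺]/K2 + [H⁺]²/(K1K2)) = 1 / (1 + 10^+1.26 + 10^-0.43)
   = 1 / (1 + 18.197 + 0.37154) = 1/19.569 = 0.05110
[CO3²⁻] = α₂ × DIC = 0.05110 × 2.39 = 0.122 mmol/kg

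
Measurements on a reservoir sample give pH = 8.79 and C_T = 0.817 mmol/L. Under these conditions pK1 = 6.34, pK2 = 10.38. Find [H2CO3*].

α₀ = 1 / (1 + K1/[H⁺] + K1K2/[H⁺]²) = 1 / (1 + 10^+2.45 + 10^+0.86)
   = 1 / (1 + 281.84 + 7.2444) = 1/290.08 = 0.003447
[CO2*] = α₀ × DIC = 0.003447 × 0.817 = 0.00282 mmol/L = 2.82 μmol/L

[CO2*] = 2.82 μmol/L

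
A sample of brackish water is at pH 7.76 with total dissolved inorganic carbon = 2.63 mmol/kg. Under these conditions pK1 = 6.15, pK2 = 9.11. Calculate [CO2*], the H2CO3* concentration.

[CO2*] = 0.0604 mmol/kg

α₀ = 1 / (1 + K1/[H⁺] + K1K2/[H⁺]²) = 1 / (1 + 10^+1.61 + 10^+0.26)
   = 1 / (1 + 40.738 + 1.8197) = 1/43.558 = 0.02296
[CO2*] = α₀ × DIC = 0.02296 × 2.63 = 0.0604 mmol/kg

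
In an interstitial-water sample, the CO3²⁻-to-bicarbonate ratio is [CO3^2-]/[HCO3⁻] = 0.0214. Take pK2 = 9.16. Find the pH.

From K2 = [H⁺][CO3^2-]/[HCO3⁻]:  pH = pK2 + log₁₀([CO3^2-]/[HCO3⁻])
log₁₀(0.0214) = -1.670
pH = 9.16 + (-1.670) = 7.49

pH = 7.49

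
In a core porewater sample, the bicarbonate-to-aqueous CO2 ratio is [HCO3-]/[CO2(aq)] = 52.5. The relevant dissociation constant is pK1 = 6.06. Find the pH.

pH = 7.78

From K1 = [H⁺][HCO3-]/[CO2(aq)]:  pH = pK1 + log₁₀([HCO3-]/[CO2(aq)])
log₁₀(52.5) = +1.720
pH = 6.06 + (+1.720) = 7.78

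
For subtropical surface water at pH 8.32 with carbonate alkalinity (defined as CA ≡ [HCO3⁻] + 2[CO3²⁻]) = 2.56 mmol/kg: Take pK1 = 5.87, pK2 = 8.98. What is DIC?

CA = [HCO3⁻] + 2[CO3²⁻] = (α₁ + 2α₂)·DIC
At pH 8.32: [H⁺]/K1 = 10^-2.45 = 0.0035481, K2/[H⁺] = 10^-0.66 = 0.21878
α₁ = 1/(1 + 0.0035481 + 0.21878) = 1/1.2223 = 0.8181; α₂ = α₁·K2/[H⁺] = 0.1790
α₁ + 2α₂ = 1.1761
DIC = CA / (α₁ + 2α₂) = 2.56 / 1.1761 = 2.18 mmol/kg

DIC = 2.18 mmol/kg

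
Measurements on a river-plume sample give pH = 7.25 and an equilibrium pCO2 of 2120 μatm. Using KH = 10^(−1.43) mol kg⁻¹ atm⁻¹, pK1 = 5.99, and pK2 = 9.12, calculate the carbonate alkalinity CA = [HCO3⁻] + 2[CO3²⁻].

[CO2*] = KH · pCO2 = 10^(−1.43) × 2120×10^-6 = 7.877×10^-5 mol/kg
α₀ = 1/(1 + K1/[H⁺] + K1K2/[H⁺]²) = 1/(1 + 10^+1.26 + 10^-0.61) = 0.05143
DIC = [CO2*]/α₀ = 7.877×10^-5 / 0.05143 = 1.531 mmol/kg
CA = (α₁ + 2α₂)·DIC = (0.9359 + 2×0.01263) × 1.531 = 1.47 mmol/kg

CA = 1.47 mmol/kg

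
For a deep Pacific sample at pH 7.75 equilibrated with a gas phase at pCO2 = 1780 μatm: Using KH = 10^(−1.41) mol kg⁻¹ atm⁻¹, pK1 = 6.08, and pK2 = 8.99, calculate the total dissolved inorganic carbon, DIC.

DIC = 3.49 mmol/kg

[CO2*] = KH · pCO2 = 10^(−1.41) × 1780×10^-6 = 6.925×10^-5 mol/kg
α₀ = 1/(1 + K1/[H⁺] + K1K2/[H⁺]²) = 1/(1 + 10^+1.67 + 10^+0.43) = 0.01982
DIC = [CO2*]/α₀ = 6.925×10^-5 / 0.01982 = 3.49 mmol/kg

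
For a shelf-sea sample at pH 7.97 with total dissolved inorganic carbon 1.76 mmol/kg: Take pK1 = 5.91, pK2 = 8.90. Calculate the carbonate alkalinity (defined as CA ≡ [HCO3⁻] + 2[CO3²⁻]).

CA = [HCO3⁻] + 2[CO3²⁻] = (α₁ + 2α₂)·DIC
At pH 7.97: [H⁺]/K1 = 10^-2.06 = 0.0087096, K2/[H⁺] = 10^-0.93 = 0.11749
α₁ = 1/(1 + 0.0087096 + 0.11749) = 1/1.1262 = 0.8879; α₂ = α₁·K2/[H⁺] = 0.1043
α₁ + 2α₂ = 1.0966
CA = 1.0966 × 1.76 = 1.93 mmol/kg

CA = 1.93 mmol/kg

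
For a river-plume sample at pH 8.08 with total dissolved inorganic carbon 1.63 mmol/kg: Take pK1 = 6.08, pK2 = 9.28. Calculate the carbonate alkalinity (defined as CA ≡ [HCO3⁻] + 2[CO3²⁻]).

CA = 1.71 mmol/kg

CA = [HCO3⁻] + 2[CO3²⁻] = (α₁ + 2α₂)·DIC
At pH 8.08: [H⁺]/K1 = 10^-2.00 = 0.010000, K2/[H⁺] = 10^-1.20 = 0.063096
α₁ = 1/(1 + 0.010000 + 0.063096) = 1/1.0731 = 0.9319; α₂ = α₁·K2/[H⁺] = 0.05880
α₁ + 2α₂ = 1.0495
CA = 1.0495 × 1.63 = 1.71 mmol/kg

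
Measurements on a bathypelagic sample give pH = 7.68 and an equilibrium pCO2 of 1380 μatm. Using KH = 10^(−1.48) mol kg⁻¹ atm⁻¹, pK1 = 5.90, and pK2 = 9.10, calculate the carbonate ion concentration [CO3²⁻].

[CO3²⁻] = 0.105 mmol/kg

[CO2*] = KH · pCO2 = 10^(−1.48) × 1380×10^-6 = 4.570×10^-5 mol/kg
α₀ = 1/(1 + K1/[H⁺] + K1K2/[H⁺]²) = 1/(1 + 10^+1.78 + 10^+0.36) = 0.01574
DIC = [CO2*]/α₀ = 4.570×10^-5 / 0.01574 = 2.904 mmol/kg
[CO3²⁻] = α₂·DIC; α₂ = 0.03605, so [CO3²⁻] = 0.03605 × 2.904 = 0.105 mmol/kg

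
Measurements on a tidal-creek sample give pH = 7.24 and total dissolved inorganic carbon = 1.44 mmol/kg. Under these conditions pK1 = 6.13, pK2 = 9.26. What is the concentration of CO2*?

α₀ = 1 / (1 + K1/[H⁺] + K1K2/[H⁺]²) = 1 / (1 + 10^+1.11 + 10^-0.91)
   = 1 / (1 + 12.882 + 0.12303) = 1/14.006 = 0.07140
[CO2*] = α₀ × DIC = 0.07140 × 1.44 = 0.103 mmol/kg

[CO2*] = 0.103 mmol/kg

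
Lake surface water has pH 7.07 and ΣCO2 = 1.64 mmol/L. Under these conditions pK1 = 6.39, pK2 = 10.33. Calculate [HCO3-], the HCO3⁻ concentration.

α₁ = 1 / (1 + [H⁺]/K1 + K2/[H⁺]) = 1 / (1 + 10^-0.68 + 10^-3.26)
   = 1 / (1 + 0.20893 + 0.00054954) = 1/1.2095 = 0.8268
[HCO3⁻] = α₁ × DIC = 0.8268 × 1.64 = 1.36 mmol/L

[HCO3⁻] = 1.36 mmol/L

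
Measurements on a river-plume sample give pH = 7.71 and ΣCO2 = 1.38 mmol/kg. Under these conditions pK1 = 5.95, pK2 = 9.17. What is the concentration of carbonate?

α₂ = 1 / (1 + [H⁺]/K2 + [H⁺]²/(K1K2)) = 1 / (1 + 10^+1.46 + 10^-0.30)
   = 1 / (1 + 28.840 + 0.50119) = 1/30.342 = 0.03296
[CO3²⁻] = α₂ × DIC = 0.03296 × 1.38 = 0.0455 mmol/kg

[CO3²⁻] = 0.0455 mmol/kg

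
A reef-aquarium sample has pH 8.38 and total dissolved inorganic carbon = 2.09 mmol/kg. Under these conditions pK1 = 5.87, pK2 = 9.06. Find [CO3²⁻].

α₂ = 1 / (1 + [H⁺]/K2 + [H⁺]²/(K1K2)) = 1 / (1 + 10^+0.68 + 10^-1.83)
   = 1 / (1 + 4.7863 + 0.014791) = 1/5.8011 = 0.1724
[CO3²⁻] = α₂ × DIC = 0.1724 × 2.09 = 0.360 mmol/kg

[CO3²⁻] = 0.360 mmol/kg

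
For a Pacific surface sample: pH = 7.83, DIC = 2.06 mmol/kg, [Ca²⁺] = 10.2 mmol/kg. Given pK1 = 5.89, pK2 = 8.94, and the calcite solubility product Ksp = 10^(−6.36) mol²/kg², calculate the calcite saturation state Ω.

Ω = 3.43

α₂ = 1 / (1 + [H⁺]/K2 + [H⁺]²/(K1K2)) = 1 / (1 + 10^+1.11 + 10^-0.83)
   = 1 / (1 + 12.882 + 0.14791) = 1/14.030 = 0.07127
[CO3²⁻] = α₂ × DIC = 0.07127 × 2.06 = 0.1468 mmol/kg
Ksp = 10^(−6.36) = 4.365×10^-7
Ω = [Ca²⁺][CO3²⁻]/Ksp = (10.2×10^-3)(1.468×10^-4) / 4.365×10^-7 = 3.43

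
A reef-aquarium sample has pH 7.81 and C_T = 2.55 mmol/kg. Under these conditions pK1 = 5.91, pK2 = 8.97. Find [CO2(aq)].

α₀ = 1 / (1 + K1/[H⁺] + K1K2/[H⁺]²) = 1 / (1 + 10^+1.90 + 10^+0.74)
   = 1 / (1 + 79.433 + 5.4954) = 1/85.928 = 0.01164
[CO2*] = α₀ × DIC = 0.01164 × 2.55 = 0.0297 mmol/kg

[CO2*] = 0.0297 mmol/kg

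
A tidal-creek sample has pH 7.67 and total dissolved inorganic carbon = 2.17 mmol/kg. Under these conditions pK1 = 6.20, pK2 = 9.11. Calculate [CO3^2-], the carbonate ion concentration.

α₂ = 1 / (1 + [H⁺]/K2 + [H⁺]²/(K1K2)) = 1 / (1 + 10^+1.44 + 10^-0.03)
   = 1 / (1 + 27.542 + 0.93325) = 1/29.476 = 0.03393
[CO3²⁻] = α₂ × DIC = 0.03393 × 2.17 = 0.0736 mmol/kg

[CO3²⁻] = 0.0736 mmol/kg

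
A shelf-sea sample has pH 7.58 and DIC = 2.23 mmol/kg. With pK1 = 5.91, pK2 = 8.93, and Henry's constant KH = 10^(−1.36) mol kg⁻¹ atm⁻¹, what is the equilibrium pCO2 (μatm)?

α₀ = 1 / (1 + K1/[H⁺] + K1K2/[H⁺]²) = 1 / (1 + 10^+1.67 + 10^+0.32)
   = 1 / (1 + 46.774 + 2.0893) = 1/49.863 = 0.02006
[CO2*] = α₀ × DIC = 0.02006 × 2.23 = 0.04472 mmol/kg
pCO2 = [CO2*]/KH = 4.472×10^-5 / 4.365×10^-2 = 1020 μatm

pCO2 = 1020 μatm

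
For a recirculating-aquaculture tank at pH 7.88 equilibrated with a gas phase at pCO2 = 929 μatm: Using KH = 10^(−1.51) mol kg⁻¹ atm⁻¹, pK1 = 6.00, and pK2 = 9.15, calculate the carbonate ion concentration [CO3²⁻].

[CO3²⁻] = 0.117 mmol/kg

[CO2*] = KH · pCO2 = 10^(−1.51) × 929×10^-6 = 2.871×10^-5 mol/kg
α₀ = 1/(1 + K1/[H⁺] + K1K2/[H⁺]²) = 1/(1 + 10^+1.88 + 10^+0.61) = 0.01236
DIC = [CO2*]/α₀ = 2.871×10^-5 / 0.01236 = 2.323 mmol/kg
[CO3²⁻] = α₂·DIC; α₂ = 0.05034, so [CO3²⁻] = 0.05034 × 2.323 = 0.117 mmol/kg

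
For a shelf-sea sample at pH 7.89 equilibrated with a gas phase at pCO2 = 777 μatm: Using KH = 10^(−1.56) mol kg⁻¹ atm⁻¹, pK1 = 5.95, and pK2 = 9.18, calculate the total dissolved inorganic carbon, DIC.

[CO2*] = KH · pCO2 = 10^(−1.56) × 777×10^-6 = 2.140×10^-5 mol/kg
α₀ = 1/(1 + K1/[H⁺] + K1K2/[H⁺]²) = 1/(1 + 10^+1.94 + 10^+0.65) = 0.01080
DIC = [CO2*]/α₀ = 2.140×10^-5 / 0.01080 = 1.98 mmol/kg

DIC = 1.98 mmol/kg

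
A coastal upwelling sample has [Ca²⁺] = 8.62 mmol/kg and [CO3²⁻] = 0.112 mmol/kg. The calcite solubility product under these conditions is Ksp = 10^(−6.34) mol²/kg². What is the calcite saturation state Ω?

Ksp = 10^(−6.34) = 4.571×10^-7
Ω = [Ca²⁺][CO3²⁻]/Ksp = (8.62×10^-3)(0.112×10^-3) / 4.571×10^-7 = 2.11

Ω = 2.11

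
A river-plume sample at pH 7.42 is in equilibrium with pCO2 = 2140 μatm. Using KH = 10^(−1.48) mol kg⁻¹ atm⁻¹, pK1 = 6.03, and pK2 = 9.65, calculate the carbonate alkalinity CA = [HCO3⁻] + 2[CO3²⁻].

CA = 1.76 mmol/kg

[CO2*] = KH · pCO2 = 10^(−1.48) × 2140×10^-6 = 7.086×10^-5 mol/kg
α₀ = 1/(1 + K1/[H⁺] + K1K2/[H⁺]²) = 1/(1 + 10^+1.39 + 10^-0.84) = 0.03892
DIC = [CO2*]/α₀ = 7.086×10^-5 / 0.03892 = 1.821 mmol/kg
CA = (α₁ + 2α₂)·DIC = (0.9555 + 2×0.005626) × 1.821 = 1.76 mmol/kg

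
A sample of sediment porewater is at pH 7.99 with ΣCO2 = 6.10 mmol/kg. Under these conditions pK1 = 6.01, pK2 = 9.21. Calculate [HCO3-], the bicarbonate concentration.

[HCO3⁻] = 5.70 mmol/kg

α₁ = 1 / (1 + [H⁺]/K1 + K2/[H⁺]) = 1 / (1 + 10^-1.98 + 10^-1.22)
   = 1 / (1 + 0.010471 + 0.060256) = 1/1.0707 = 0.9339
[HCO3⁻] = α₁ × DIC = 0.9339 × 6.10 = 5.70 mmol/kg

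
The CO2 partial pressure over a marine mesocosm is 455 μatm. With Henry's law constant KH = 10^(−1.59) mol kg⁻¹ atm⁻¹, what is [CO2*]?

KH = 10^(−1.59) = 2.570×10^-2 mol kg⁻¹ atm⁻¹
[CO2*] = KH · pCO2 = 2.570×10^-2 × 455×10^-6 atm = 1.17×10^-5 mol/kg

[CO2*] = 11.7 μmol/kg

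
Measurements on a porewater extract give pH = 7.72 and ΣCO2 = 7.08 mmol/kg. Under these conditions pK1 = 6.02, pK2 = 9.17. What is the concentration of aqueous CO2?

α₀ = 1 / (1 + K1/[H⁺] + K1K2/[H⁺]²) = 1 / (1 + 10^+1.70 + 10^+0.25)
   = 1 / (1 + 50.119 + 1.7783) = 1/52.897 = 0.01890
[CO2*] = α₀ × DIC = 0.01890 × 7.08 = 0.134 mmol/kg

[CO2*] = 0.134 mmol/kg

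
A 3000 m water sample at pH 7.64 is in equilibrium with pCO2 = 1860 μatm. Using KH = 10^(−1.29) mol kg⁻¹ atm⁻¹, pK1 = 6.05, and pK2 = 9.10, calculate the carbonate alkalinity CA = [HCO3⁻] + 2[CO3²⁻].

CA = 3.97 mmol/kg

[CO2*] = KH · pCO2 = 10^(−1.29) × 1860×10^-6 = 9.539×10^-5 mol/kg
α₀ = 1/(1 + K1/[H⁺] + K1K2/[H⁺]²) = 1/(1 + 10^+1.59 + 10^+0.13) = 0.02424
DIC = [CO2*]/α₀ = 9.539×10^-5 / 0.02424 = 3.935 mmol/kg
CA = (α₁ + 2α₂)·DIC = (0.9431 + 2×0.03270) × 3.935 = 3.97 mmol/kg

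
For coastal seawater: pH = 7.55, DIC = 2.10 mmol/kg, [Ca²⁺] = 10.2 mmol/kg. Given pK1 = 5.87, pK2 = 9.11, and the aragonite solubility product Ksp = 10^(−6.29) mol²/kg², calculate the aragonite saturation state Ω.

Ω = 1.10

α₂ = 1 / (1 + [H⁺]/K2 + [H⁺]²/(K1K2)) = 1 / (1 + 10^+1.56 + 10^-0.12)
   = 1 / (1 + 36.308 + 0.75858) = 1/38.066 = 0.02627
[CO3²⁻] = α₂ × DIC = 0.02627 × 2.10 = 0.05517 mmol/kg
Ksp = 10^(−6.29) = 5.129×10^-7
Ω = [Ca²⁺][CO3²⁻]/Ksp = (10.2×10^-3)(5.517×10^-5) / 5.129×10^-7 = 1.10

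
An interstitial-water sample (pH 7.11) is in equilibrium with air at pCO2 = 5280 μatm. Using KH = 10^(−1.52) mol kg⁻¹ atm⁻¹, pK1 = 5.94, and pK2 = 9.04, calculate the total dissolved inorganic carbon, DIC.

[CO2*] = KH · pCO2 = 10^(−1.52) × 5280×10^-6 = 1.595×10^-4 mol/kg
α₀ = 1/(1 + K1/[H⁺] + K1K2/[H⁺]²) = 1/(1 + 10^+1.17 + 10^-0.76) = 0.06264
DIC = [CO2*]/α₀ = 1.595×10^-4 / 0.06264 = 2.55 mmol/kg

DIC = 2.55 mmol/kg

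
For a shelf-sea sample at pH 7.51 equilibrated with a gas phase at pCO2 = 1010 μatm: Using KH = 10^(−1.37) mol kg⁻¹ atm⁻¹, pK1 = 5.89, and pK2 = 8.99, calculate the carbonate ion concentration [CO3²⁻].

[CO2*] = KH · pCO2 = 10^(−1.37) × 1010×10^-6 = 4.308×10^-5 mol/kg
α₀ = 1/(1 + K1/[H⁺] + K1K2/[H⁺]²) = 1/(1 + 10^+1.62 + 10^+0.14) = 0.02269
DIC = [CO2*]/α₀ = 4.308×10^-5 / 0.02269 = 1.899 mmol/kg
[CO3²⁻] = α₂·DIC; α₂ = 0.03132, so [CO3²⁻] = 0.03132 × 1.899 = 0.0595 mmol/kg

[CO3²⁻] = 0.0595 mmol/kg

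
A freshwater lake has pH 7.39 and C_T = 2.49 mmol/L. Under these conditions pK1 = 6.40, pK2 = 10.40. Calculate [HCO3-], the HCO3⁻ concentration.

[HCO3⁻] = 2.26 mmol/L

α₁ = 1 / (1 + [H⁺]/K1 + K2/[H⁺]) = 1 / (1 + 10^-0.99 + 10^-3.01)
   = 1 / (1 + 0.10233 + 0.00097724) = 1/1.1033 = 0.9064
[HCO3⁻] = α₁ × DIC = 0.9064 × 2.49 = 2.26 mmol/L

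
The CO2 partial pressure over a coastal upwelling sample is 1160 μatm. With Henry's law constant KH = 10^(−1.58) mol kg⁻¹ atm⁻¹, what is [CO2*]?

[CO2*] = 30.5 μmol/kg

KH = 10^(−1.58) = 2.630×10^-2 mol kg⁻¹ atm⁻¹
[CO2*] = KH · pCO2 = 2.630×10^-2 × 1160×10^-6 atm = 3.05×10^-5 mol/kg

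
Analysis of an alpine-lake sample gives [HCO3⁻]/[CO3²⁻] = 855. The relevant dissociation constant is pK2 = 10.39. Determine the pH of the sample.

pH = 7.46

From K2 = [H⁺][CO3²⁻]/[HCO3⁻]:  pH = pK2 − log₁₀([HCO3⁻]/[CO3²⁻])
log₁₀(855) = +2.932
pH = 10.39 − (+2.932) = 7.46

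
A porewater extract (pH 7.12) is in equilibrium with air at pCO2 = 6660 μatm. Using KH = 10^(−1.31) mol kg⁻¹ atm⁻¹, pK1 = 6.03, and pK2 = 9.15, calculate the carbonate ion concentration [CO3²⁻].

[CO3²⁻] = 0.0375 mmol/kg

[CO2*] = KH · pCO2 = 10^(−1.31) × 6660×10^-6 = 3.262×10^-4 mol/kg
α₀ = 1/(1 + K1/[H⁺] + K1K2/[H⁺]²) = 1/(1 + 10^+1.09 + 10^-0.94) = 0.07453
DIC = [CO2*]/α₀ = 3.262×10^-4 / 0.07453 = 4.377 mmol/kg
[CO3²⁻] = α₂·DIC; α₂ = 0.008557, so [CO3²⁻] = 0.008557 × 4.377 = 0.0375 mmol/kg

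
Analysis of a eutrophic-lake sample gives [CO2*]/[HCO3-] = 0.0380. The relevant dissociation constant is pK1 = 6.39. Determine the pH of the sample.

pH = 7.81

From K1 = [H⁺][HCO3-]/[CO2*]:  pH = pK1 − log₁₀([CO2*]/[HCO3-])
log₁₀(0.0380) = -1.420
pH = 6.39 − (-1.420) = 7.81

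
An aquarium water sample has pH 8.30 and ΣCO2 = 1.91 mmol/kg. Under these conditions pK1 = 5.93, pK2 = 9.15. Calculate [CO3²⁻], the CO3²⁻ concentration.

[CO3²⁻] = 0.236 mmol/kg

α₂ = 1 / (1 + [H⁺]/K2 + [H⁺]²/(K1K2)) = 1 / (1 + 10^+0.85 + 10^-1.52)
   = 1 / (1 + 7.0795 + 0.030200) = 1/8.1097 = 0.1233
[CO3²⁻] = α₂ × DIC = 0.1233 × 1.91 = 0.236 mmol/kg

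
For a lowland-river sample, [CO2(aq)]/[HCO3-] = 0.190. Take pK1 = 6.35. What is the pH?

From K1 = [H⁺][HCO3-]/[CO2(aq)]:  pH = pK1 − log₁₀([CO2(aq)]/[HCO3-])
log₁₀(0.190) = -0.721
pH = 6.35 − (-0.721) = 7.07

pH = 7.07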